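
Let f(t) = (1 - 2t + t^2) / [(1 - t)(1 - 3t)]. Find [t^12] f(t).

354294

The denominator gives the recurrence a_n = 4a_(n−1) − 3a_(n−2) for n ≥ 3; the numerator fixes a_0 = 1, a_1 = 2, a_2 = 6.
Iterating: 1, 2, 6, 18, 54, 162, 486, 1458, 4374, 13122, 39366, 118098, 354294, so a_12 = 354294.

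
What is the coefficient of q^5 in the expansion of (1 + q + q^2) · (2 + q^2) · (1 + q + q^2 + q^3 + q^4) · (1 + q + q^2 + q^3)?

31

(1 + q + q^2) has coefficients 1,1,1 for degrees 0…2.
(2 + q^2) has coefficients 2,0,1,0,0,0 for degrees 0…5.
Multiplying by (1 + q + q^2 + q^3 + q^4) gives running coefficients 2,2,3,3,3,1 for degrees 0…5.
Finally multiplying by (1 + q + q^2 + q^3), the product of all factors after the first has coefficients 2,4,7,10,11,10 for degrees 0…5.
[q^5] = 1·10 + 1·11 + 1·10 = 31.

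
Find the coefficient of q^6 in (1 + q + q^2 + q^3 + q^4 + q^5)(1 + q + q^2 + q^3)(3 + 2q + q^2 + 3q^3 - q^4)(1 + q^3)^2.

(1 + q + q^2 + q^3 + q^4 + q^5) has coefficients 1,1,1,1,1,1 for degrees 0…5.
(1 + q + q^2 + q^3) has coefficients 1,1,1,1,0,0,0 for degrees 0…6.
Multiplying by (3 + 2q + q^2 + 3q^3 - q^4) gives running coefficients 3,5,6,9,5,3,2 for degrees 0…6.
Finally multiplying by (1 + q^3)^2, the product of all factors after the first has coefficients 3,5,6,15,15,15,23 for degrees 0…6.
[q^6] = 1·23 + 1·15 + 1·15 + 1·15 + 1·6 + 1·5 = 79.

79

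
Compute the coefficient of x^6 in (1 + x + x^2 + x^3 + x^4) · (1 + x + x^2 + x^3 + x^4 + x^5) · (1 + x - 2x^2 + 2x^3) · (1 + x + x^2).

(1 + x + x^2 + x^3 + x^4) has coefficients 1,1,1,1,1 for degrees 0…4.
(1 + x + x^2 + x^3 + x^4 + x^5) has coefficients 1,1,1,1,1,1,0 for degrees 0…6.
Multiplying by (1 + x - 2x^2 + 2x^3) gives running coefficients 1,2,0,2,2,2,1 for degrees 0…6.
Finally multiplying by (1 + x + x^2), the product of all factors after the first has coefficients 1,3,3,4,4,6,5 for degrees 0…6.
[x^6] = 1·5 + 1·6 + 1·4 + 1·4 + 1·3 = 22.

22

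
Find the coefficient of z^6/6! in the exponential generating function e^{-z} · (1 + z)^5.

The EGF product rule gives c_6 = Σ_{k_1+k_2=6} C(6; k_1,k_2) · ∏ g_i(k_i), where e^{-z} gives (-1)^k; (1+z)^5 gives the falling factorial (5)_k.
g_1(k) for k = 0…6: 1, -1, 1, -1, 1, -1, 1.
g_2(k) for k = 0…6: 1, 5, 20, 60, 120, 120, 0.
c_6 = Σ_k C(6,k)·g_1(k)·g_2(6−k) = 6·(-1)·120 + 15·1·120 + 20·(-1)·60 + 15·1·20 + 6·(-1)·5 + 1·1·1 = −720 + 1800 − 1200 + 300 − 30 + 1 = 151.

151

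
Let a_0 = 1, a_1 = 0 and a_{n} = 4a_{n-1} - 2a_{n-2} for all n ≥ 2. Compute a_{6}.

The ordinary generating function has denominator 1 - 4t + 2t^2.
Iterating the recurrence: a_0,…,a_{6} = 1, 0, -2, -8, -28, -96, -328.

-328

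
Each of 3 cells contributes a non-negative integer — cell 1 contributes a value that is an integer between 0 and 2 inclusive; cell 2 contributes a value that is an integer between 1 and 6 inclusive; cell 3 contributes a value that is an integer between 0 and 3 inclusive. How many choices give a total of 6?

The generating function for the choices is (1 + z + z^2)·(z + z^2 + z^3 + z^4 + z^5 + z^6)·(1 + z + z^2 + z^3); the count is [z^6].
(1 + z + z^2) has coefficients 1,1,1 for degrees 0…2.
(z + z^2 + z^3 + z^4 + z^5 + z^6) has coefficients 0,1,1,1,1,1,1 for degrees 0…6.
Finally multiplying by (1 + z + z^2 + z^3), the product of all factors after the first has coefficients 0,1,2,3,4,4,4 for degrees 0…6.
[z^6] = 1·4 + 1·4 + 1·4 = 12.

12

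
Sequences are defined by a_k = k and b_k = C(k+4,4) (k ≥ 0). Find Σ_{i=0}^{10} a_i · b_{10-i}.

This is [x^10] in the product of the two ordinary generating functions.
Σ = 0·1001 + 1·715 + 2·495 + 3·330 + 4·210 + 5·126 + 6·70 + 7·35 + 8·15 + 9·5 + 10·1 = 5005.

5005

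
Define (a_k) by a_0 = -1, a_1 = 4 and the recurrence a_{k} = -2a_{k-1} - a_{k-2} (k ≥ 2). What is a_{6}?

The ordinary generating function has denominator 1 + 2t + t^2.
Iterating the recurrence: a_0,…,a_{6} = -1, 4, -7, 10, -13, 16, -19.

-19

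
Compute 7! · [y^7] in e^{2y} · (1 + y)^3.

8864

The EGF product rule gives c_7 = Σ_{k_1+k_2=7} C(7; k_1,k_2) · ∏ g_i(k_i), where e^{2y} gives (2)^k; (1+y)^3 gives the falling factorial (3)_k.
g_1(k) for k = 0…7: 1, 2, 4, 8, 16, 32, 64, 128.
g_2(k) for k = 0…7: 1, 3, 6, 6, 0, 0, 0, 0.
c_7 = Σ_k C(7,k)·g_1(k)·g_2(7−k) = 35·16·6 + 21·32·6 + 7·64·3 + 1·128·1 = 3360 + 4032 + 1344 + 128 = 8864.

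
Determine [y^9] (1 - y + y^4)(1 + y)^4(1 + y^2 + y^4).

7

(1 - y + y^4) has coefficients 1,-1,0,0,1 for degrees 0…4.
(1 + y)^4 has coefficients 1,4,6,4,1,0,0,0,0,0 for degrees 0…9.
Finally multiplying by (1 + y^2 + y^4), the product of all factors after the first has coefficients 1,4,7,8,8,8,7,4,1,0 for degrees 0…9.
[y^9] = 1·0 − 1·1 + 1·8 = 7.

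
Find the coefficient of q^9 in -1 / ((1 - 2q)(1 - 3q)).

Partial fractions give a closed form: a_n = (2)·2^n + (-3)·3^n.
At n = 9: a_9 = -58025.

-58025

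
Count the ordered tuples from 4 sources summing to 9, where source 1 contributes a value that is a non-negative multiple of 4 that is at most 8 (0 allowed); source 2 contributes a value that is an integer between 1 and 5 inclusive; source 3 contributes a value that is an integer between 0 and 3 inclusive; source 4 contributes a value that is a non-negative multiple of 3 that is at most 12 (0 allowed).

The generating function for the choices is (1 + x⁴ + x⁸)·(x + x² + x³ + x⁴ + x⁵)·(1 + x + x² + x³)·(1 + x³ + x⁶ + x⁹ + x¹²); the count is [x⁹].
(1 + x⁴ + x⁸) has coefficients 1,0,0,0,1,0,0,0,1 for degrees 0…8.
(x + x² + x³ + x⁴ + x⁵) has coefficients 0,1,1,1,1,1,0,0,0,0 for degrees 0…9.
Multiplying by (1 + x + x² + x³) gives running coefficients 0,1,2,3,4,4,3,2,1,0 for degrees 0…9.
Finally multiplying by (1 + x³ + x⁶ + x⁹ + x¹²), the product of all factors after the first has coefficients 0,1,2,3,5,6,6,7,7,6 for degrees 0…9.
[x⁹] = 1·6 + 1·6 + 1·1 = 13.

13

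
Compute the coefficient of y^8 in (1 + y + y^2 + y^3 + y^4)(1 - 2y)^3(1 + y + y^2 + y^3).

-6

(1 + y + y^2 + y^3 + y^4) has coefficients 1,1,1,1,1 for degrees 0…4.
(1 - 2y)^3 has coefficients 1,-6,12,-8,0,0,0,0,0 for degrees 0…8.
Finally multiplying by (1 + y + y^2 + y^3), the product of all factors after the first has coefficients 1,-5,7,-1,-2,4,-8,0,0 for degrees 0…8.
[y^8] = 1·0 + 1·0 + 1·(-8) + 1·4 + 1·(-2) = -6.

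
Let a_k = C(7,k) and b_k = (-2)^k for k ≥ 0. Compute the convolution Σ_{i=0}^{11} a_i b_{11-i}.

-16

The convolution is the x^11 coefficient of A(x)B(x).
Σ = 1·(-2048) + 7·1024 + 21·(-512) + 35·256 + 35·(-128) + 21·64 + 7·(-32) + 1·16 + 0·(-8) + 0·4 + 0·(-2) + 0·1 = -16.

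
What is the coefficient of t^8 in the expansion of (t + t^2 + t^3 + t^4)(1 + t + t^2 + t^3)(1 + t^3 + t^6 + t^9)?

(t + t^2 + t^3 + t^4) has coefficients 0,1,1,1,1 for degrees 0…4.
(1 + t + t^2 + t^3) has coefficients 1,1,1,1,0,0,0,0,0 for degrees 0…8.
Finally multiplying by (1 + t^3 + t^6 + t^9), the product of all factors after the first has coefficients 1,1,1,2,1,1,2,1,1 for degrees 0…8.
[t^8] = 1·1 + 1·2 + 1·1 + 1·1 = 5.

5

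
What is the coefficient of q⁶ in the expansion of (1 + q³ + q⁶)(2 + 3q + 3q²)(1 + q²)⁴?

(1 + q³ + q⁶) has coefficients 1,0,0,1,0,0,1 for degrees 0…6.
(2 + 3q + 3q²) has coefficients 2,3,3,0,0,0,0 for degrees 0…6.
Finally multiplying by (1 + q²)⁴, the product of all factors after the first has coefficients 2,3,11,12,24,18,26 for degrees 0…6.
[q⁶] = 1·26 + 1·12 + 1·2 = 40.

40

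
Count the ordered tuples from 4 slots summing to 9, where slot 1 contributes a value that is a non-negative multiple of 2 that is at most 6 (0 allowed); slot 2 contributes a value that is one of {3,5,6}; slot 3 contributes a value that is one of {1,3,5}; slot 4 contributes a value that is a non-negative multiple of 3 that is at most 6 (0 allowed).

5

The generating function for the choices is (1 + y^2 + y^4 + y^6)·(y^3 + y^5 + y^6)·(y + y^3 + y^5)·(1 + y^3 + y^6); the count is [y^9].
(1 + y^2 + y^4 + y^6) has coefficients 1,0,1,0,1,0,1 for degrees 0…6.
(y^3 + y^5 + y^6) has coefficients 0,0,0,1,0,1,1,0,0,0 for degrees 0…9.
Multiplying by (y + y^3 + y^5) gives running coefficients 0,0,0,0,1,0,2,1,2,1 for degrees 0…9.
Finally multiplying by (1 + y^3 + y^6), the product of all factors after the first has coefficients 0,0,0,0,1,0,2,2,2,3 for degrees 0…9.
[y^9] = 1·3 + 1·2 + 1·0 + 1·0 = 5.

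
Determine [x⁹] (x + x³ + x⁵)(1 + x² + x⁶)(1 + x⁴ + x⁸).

4

(x + x³ + x⁵) has coefficients 0,1,0,1,0,1 for degrees 0…5.
(1 + x² + x⁶) has coefficients 1,0,1,0,0,0,1,0,0,0 for degrees 0…9.
Finally multiplying by (1 + x⁴ + x⁸), the product of all factors after the first has coefficients 1,0,1,0,1,0,2,0,1,0 for degrees 0…9.
[x⁹] = 1·1 + 1·2 + 1·1 = 4.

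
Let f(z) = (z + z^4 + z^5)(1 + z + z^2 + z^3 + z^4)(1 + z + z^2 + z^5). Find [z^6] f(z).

(z + z^4 + z^5) has coefficients 0,1,0,0,1,1 for degrees 0…5.
(1 + z + z^2 + z^3 + z^4) has coefficients 1,1,1,1,1,0,0 for degrees 0…6.
Finally multiplying by (1 + z + z^2 + z^5), the product of all factors after the first has coefficients 1,2,3,3,3,3,2 for degrees 0…6.
[z^6] = 1·3 + 1·3 + 1·2 = 8.

8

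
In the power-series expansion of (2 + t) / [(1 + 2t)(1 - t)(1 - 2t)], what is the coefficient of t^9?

Partial fractions give a closed form: a_n = (1/2)·(-2)^n + (-1)·1^n + (5/2)·2^n.
At n = 9: a_9 = 1023.

1023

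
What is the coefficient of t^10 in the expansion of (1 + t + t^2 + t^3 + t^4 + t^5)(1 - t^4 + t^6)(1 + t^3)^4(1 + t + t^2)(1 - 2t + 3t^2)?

(1 + t + t^2 + t^3 + t^4 + t^5) has coefficients 1,1,1,1,1,1 for degrees 0…5.
(1 - t^4 + t^6) has coefficients 1,0,0,0,-1,0,1,0,0,0,0 for degrees 0…10.
Multiplying by (1 + t^3)^4 gives running coefficients 1,0,0,4,-1,0,7,-4,0,8,-6 for degrees 0…10.
Multiplying by (1 + t + t^2) gives running coefficients 1,1,1,4,3,3,6,3,3,4,2 for degrees 0…10.
Finally multiplying by (1 - 2t + 3t^2), the product of all factors after the first has coefficients 1,-1,2,5,-2,9,9,0,15,7,3 for degrees 0…10.
[t^10] = 1·3 + 1·7 + 1·15 + 1·0 + 1·9 + 1·9 = 43.

43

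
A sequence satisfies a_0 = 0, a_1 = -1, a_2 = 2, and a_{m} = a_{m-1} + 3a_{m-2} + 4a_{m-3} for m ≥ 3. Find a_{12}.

3325

The ordinary generating function has denominator 1 - y - 3y^2 - 4y^3.
Iterating the recurrence: a_0,…,a_{12} = 0, -1, 2, -1, 1, 6, 5, 27, 66, 167, 473, 1238, 3325.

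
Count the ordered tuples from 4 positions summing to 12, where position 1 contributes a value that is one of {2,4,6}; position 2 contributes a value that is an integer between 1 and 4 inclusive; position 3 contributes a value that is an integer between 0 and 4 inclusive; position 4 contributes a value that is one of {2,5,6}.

22

The generating function for the choices is (q^2 + q^4 + q^6)·(q + q^2 + q^3 + q^4)·(1 + q + q^2 + q^3 + q^4)·(q^2 + q^5 + q^6); the count is [q^12].
(q^2 + q^4 + q^6) has coefficients 0,0,1,0,1,0,1 for degrees 0…6.
(q + q^2 + q^3 + q^4) has coefficients 0,1,1,1,1,0,0,0,0,0,0,0,0 for degrees 0…12.
Multiplying by (1 + q + q^2 + q^3 + q^4) gives running coefficients 0,1,2,3,4,4,3,2,1,0,0,0,0 for degrees 0…12.
Finally multiplying by (q^2 + q^5 + q^6), the product of all factors after the first has coefficients 0,0,0,1,2,3,5,7,8,9,9,7,5 for degrees 0…12.
[q^12] = 1·9 + 1·8 + 1·5 = 22.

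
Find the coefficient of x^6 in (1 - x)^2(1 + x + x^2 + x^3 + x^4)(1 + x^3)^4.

7

(1 - x)^2 has coefficients 1,-2,1 for degrees 0…2.
(1 + x + x^2 + x^3 + x^4) has coefficients 1,1,1,1,1,0,0 for degrees 0…6.
Finally multiplying by (1 + x^3)^4, the product of all factors after the first has coefficients 1,1,1,5,5,4,10 for degrees 0…6.
[x^6] = 1·10 − 2·4 + 1·5 = 7.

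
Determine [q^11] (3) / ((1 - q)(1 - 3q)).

797160

The denominator gives the recurrence a_n = 4a_(n−1) − 3a_(n−2) for n ≥ 2; the numerator fixes a_0 = 3, a_1 = 12.
Iterating: 3, 12, 39, 120, 363, 1092, 3279, 9840, 29523, 88572, 265719, 797160, so a_11 = 797160.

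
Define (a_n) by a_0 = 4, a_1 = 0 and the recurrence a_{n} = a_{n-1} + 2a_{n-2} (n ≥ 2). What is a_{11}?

2728

The ordinary generating function has denominator 1 - y - 2y^2.
Iterating the recurrence: a_0,…,a_{11} = 4, 0, 8, 8, 24, 40, 88, 168, 344, 680, 1368, 2728.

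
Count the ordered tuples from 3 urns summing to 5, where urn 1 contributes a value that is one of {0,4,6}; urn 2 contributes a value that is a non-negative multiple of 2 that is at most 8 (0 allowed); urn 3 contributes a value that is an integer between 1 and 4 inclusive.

3

The generating function for the choices is (1 + q^4 + q^6)·(1 + q^2 + q^4 + q^6 + q^8)·(q + q^2 + q^3 + q^4); the count is [q^5].
(1 + q^4 + q^6) has coefficients 1,0,0,0,1,0 for degrees 0…5.
(1 + q^2 + q^4 + q^6 + q^8) has coefficients 1,0,1,0,1,0 for degrees 0…5.
Finally multiplying by (q + q^2 + q^3 + q^4), the product of all factors after the first has coefficients 0,1,1,2,2,2 for degrees 0…5.
[q^5] = 1·2 + 1·1 = 3.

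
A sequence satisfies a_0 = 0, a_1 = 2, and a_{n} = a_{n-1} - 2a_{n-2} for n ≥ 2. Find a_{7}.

14

The ordinary generating function has denominator 1 - z + 2z^2.
Iterating the recurrence: a_0,…,a_{7} = 0, 2, 2, -2, -6, -2, 10, 14.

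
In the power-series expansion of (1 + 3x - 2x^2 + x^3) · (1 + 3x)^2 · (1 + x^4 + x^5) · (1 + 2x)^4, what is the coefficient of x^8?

(1 + 3x - 2x^2 + x^3) has coefficients 1,3,-2,1 for degrees 0…3.
(1 + 3x)^2 has coefficients 1,6,9,0,0,0,0,0,0 for degrees 0…8.
Multiplying by (1 + x^4 + x^5) gives running coefficients 1,6,9,0,1,7,15,9,0 for degrees 0…8.
Finally multiplying by (1 + 2x)^4, the product of all factors after the first has coefficients 1,14,81,248,425,399,239,329,672 for degrees 0…8.
[x^8] = 1·672 + 3·329 − 2·239 + 1·399 = 1580.

1580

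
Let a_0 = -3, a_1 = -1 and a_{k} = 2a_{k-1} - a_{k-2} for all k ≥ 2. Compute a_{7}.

The ordinary generating function has denominator 1 - 2x + x^2.
Iterating the recurrence: a_0,…,a_{7} = -3, -1, 1, 3, 5, 7, 9, 11.

11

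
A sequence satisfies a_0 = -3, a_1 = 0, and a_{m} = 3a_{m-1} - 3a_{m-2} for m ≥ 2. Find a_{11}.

-2187

The ordinary generating function has denominator 1 - 3t + 3t^2.
Iterating the recurrence: a_0,…,a_{11} = -3, 0, 9, 27, 54, 81, 81, 0, -243, -729, -1458, -2187.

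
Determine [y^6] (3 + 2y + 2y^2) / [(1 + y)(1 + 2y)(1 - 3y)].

Partial fractions give a closed form: a_n = (-3/4)·(-1)^n + (2)·(-2)^n + (7/4)·3^n.
At n = 6: a_6 = 1403.

1403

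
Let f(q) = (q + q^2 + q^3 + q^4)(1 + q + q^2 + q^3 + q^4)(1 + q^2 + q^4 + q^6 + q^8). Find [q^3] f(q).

4

(q + q^2 + q^3 + q^4) has coefficients 0,1,1,1 for degrees 0…3.
(1 + q + q^2 + q^3 + q^4) has coefficients 1,1,1,1 for degrees 0…3.
Finally multiplying by (1 + q^2 + q^4 + q^6 + q^8), the product of all factors after the first has coefficients 1,1,2,2 for degrees 0…3.
[q^3] = 1·2 + 1·1 + 1·1 = 4.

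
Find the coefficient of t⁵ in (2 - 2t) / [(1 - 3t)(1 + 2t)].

156

Partial fractions give a closed form: a_n = (4/5)·3^n + (6/5)·(-2)^n.
At n = 5: a_5 = 156.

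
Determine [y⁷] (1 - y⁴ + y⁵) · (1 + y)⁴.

2

(1 - y⁴ + y⁵) has coefficients 1,0,0,0,-1,1 for degrees 0…5.
(1 + y)⁴ has coefficients 1,4,6,4,1,0,0,0 for degrees 0…7.
[y⁷] = 1·0 − 1·4 + 1·6 = 2.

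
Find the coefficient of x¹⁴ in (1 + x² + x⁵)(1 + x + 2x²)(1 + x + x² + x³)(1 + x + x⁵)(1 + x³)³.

(1 + x² + x⁵) has coefficients 1,0,1,0,0,1 for degrees 0…5.
(1 + x + 2x²) has coefficients 1,1,2,0,0,0,0,0,0,0,0,0,0,0,0 for degrees 0…14.
Multiplying by (1 + x + x² + x³) gives running coefficients 1,2,4,4,3,2,0,0,0,0,0,0,0,0,0 for degrees 0…14.
Multiplying by (1 + x + x⁵) gives running coefficients 1,3,6,8,7,6,4,4,4,3,2,0,0,0,0 for degrees 0…14.
Finally multiplying by (1 + x³)³, the product of all factors after the first has coefficients 1,3,6,11,16,24,31,34,40,40,38,36,29,25,18 for degrees 0…14.
[x¹⁴] = 1·18 + 1·29 + 1·40 = 87.

87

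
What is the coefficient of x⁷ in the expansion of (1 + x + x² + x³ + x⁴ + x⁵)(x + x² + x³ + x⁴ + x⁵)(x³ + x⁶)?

5

(1 + x + x² + x³ + x⁴ + x⁵) has coefficients 1,1,1,1,1,1 for degrees 0…5.
(x + x² + x³ + x⁴ + x⁵) has coefficients 0,1,1,1,1,1,0,0 for degrees 0…7.
Finally multiplying by (x³ + x⁶), the product of all factors after the first has coefficients 0,0,0,0,1,1,1,2 for degrees 0…7.
[x⁷] = 1·2 + 1·1 + 1·1 + 1·1 + 1·0 + 1·0 = 5.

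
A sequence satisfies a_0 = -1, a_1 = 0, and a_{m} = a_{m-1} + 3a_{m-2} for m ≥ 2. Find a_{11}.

The ordinary generating function has denominator 1 - y - 3y^2.
Iterating the recurrence: a_0,…,a_{11} = -1, 0, -3, -3, -12, -21, -57, -120, -291, -651, -1524, -3477.

-3477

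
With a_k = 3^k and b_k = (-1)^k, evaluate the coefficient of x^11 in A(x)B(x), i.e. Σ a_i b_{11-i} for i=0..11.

132860

The convolution is the t^11 coefficient of A(t)B(t).
Σ = 1·(-1) + 3·1 + 9·(-1) + 27·1 + 81·(-1) + 243·1 + 729·(-1) + 2187·1 + 6561·(-1) + 19683·1 + 59049·(-1) + 177147·1 = 132860.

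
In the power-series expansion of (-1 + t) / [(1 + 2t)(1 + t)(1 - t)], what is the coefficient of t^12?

-8191

Partial fractions give a closed form: a_n = (-2)·(-2)^n + (1)·(-1)^n.
At n = 12: a_12 = -8191.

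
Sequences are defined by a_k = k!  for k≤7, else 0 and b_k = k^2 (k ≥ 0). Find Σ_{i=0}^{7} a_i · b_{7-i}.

The convolution is the x^7 coefficient of A(x)B(x).
Σ = 1·49 + 1·36 + 2·25 + 6·16 + 24·9 + 120·4 + 720·1 + 5040·0 = 1647.

1647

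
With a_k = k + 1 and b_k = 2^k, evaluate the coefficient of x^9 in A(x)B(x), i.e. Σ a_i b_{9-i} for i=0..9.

This is [x^9] in the product of the two ordinary generating functions.
Σ = 1·512 + 2·256 + 3·128 + 4·64 + 5·32 + 6·16 + 7·8 + 8·4 + 9·2 + 10·1 = 2036.

2036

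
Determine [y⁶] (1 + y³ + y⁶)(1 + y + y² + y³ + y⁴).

(1 + y³ + y⁶) has coefficients 1,0,0,1,0,0,1 for degrees 0…6.
(1 + y + y² + y³ + y⁴) has coefficients 1,1,1,1,1,0,0 for degrees 0…6.
[y⁶] = 1·0 + 1·1 + 1·1 = 2.

2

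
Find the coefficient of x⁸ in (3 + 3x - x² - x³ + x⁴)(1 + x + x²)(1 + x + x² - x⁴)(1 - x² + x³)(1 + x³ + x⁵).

(3 + 3x - x² - x³ + x⁴) has coefficients 3,3,-1,-1,1 for degrees 0…4.
(1 + x + x²) has coefficients 1,1,1,0,0,0,0,0,0 for degrees 0…8.
Multiplying by (1 + x + x² - x⁴) gives running coefficients 1,2,3,2,0,-1,-1,0,0 for degrees 0…8.
Multiplying by (1 - x² + x³) gives running coefficients 1,2,2,1,-1,0,1,1,0 for degrees 0…8.
Finally multiplying by (1 + x³ + x⁵), the product of all factors after the first has coefficients 1,2,2,2,1,3,4,2,1 for degrees 0…8.
[x⁸] = 3·1 + 3·2 − 1·4 − 1·3 + 1·1 = 3.

3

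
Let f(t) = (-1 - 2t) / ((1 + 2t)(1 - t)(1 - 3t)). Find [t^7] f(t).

The denominator gives the recurrence a_n = 2a_(n−1) + 5a_(n−2) − 6a_(n−3) for n ≥ 3; the numerator fixes a_0 = -1, a_1 = -4, a_2 = -13.
Iterating: -1, -4, -13, -40, -121, -364, -1093, -3280, so a_7 = -3280.

-3280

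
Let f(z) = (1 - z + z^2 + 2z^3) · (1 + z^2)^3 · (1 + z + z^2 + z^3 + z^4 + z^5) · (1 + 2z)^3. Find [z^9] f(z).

501

(1 - z + z^2 + 2z^3) has coefficients 1,-1,1,2 for degrees 0…3.
(1 + z^2)^3 has coefficients 1,0,3,0,3,0,1,0,0,0 for degrees 0…9.
Multiplying by (1 + z + z^2 + z^3 + z^4 + z^5) gives running coefficients 1,1,4,4,7,7,7,7,4,4 for degrees 0…9.
Finally multiplying by (1 + 2z)^3, the product of all factors after the first has coefficients 1,7,22,48,87,129,165,189,186,168 for degrees 0…9.
[z^9] = 1·168 − 1·186 + 1·189 + 2·165 = 501.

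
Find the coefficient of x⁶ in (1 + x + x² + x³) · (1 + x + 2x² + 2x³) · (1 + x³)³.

(1 + x + x² + x³) has coefficients 1,1,1,1 for degrees 0…3.
(1 + x + 2x² + 2x³) has coefficients 1,1,2,2,0,0,0 for degrees 0…6.
Finally multiplying by (1 + x³)³, the product of all factors after the first has coefficients 1,1,2,5,3,6,9 for degrees 0…6.
[x⁶] = 1·9 + 1·6 + 1·3 + 1·5 = 23.

23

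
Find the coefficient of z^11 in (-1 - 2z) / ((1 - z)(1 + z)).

-2

Partial fractions give a closed form: a_n = (-3/2)·1^n + (1/2)·(-1)^n.
At n = 11: a_11 = -2.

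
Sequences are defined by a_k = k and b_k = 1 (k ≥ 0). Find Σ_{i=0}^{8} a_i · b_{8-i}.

This is [x^8] in the product of the two ordinary generating functions.
Σ = 0·1 + 1·1 + 2·1 + 3·1 + 4·1 + 5·1 + 6·1 + 7·1 + 8·1 = 36.

36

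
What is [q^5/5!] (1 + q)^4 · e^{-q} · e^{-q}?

48

The EGF product rule gives c_5 = Σ_{k_1+k_2+k_3=5} C(5; k_1,k_2,k_3) · ∏ g_i(k_i), where (1+q)^4 gives the falling factorial (4)_k; e^{-q} gives (-1)^k; e^{-q} gives (-1)^k.
g_1(k) for k = 0…5: 1, 4, 12, 24, 24, 0.
g_2(k) for k = 0…5: 1, -1, 1, -1, 1, -1.
g_3(k) for k = 0…5: 1, -1, 1, -1, 1, -1.
First combine the last two factors: h(k) = Σ_j C(k,j)·g_2(j)·g_3(k−j) for k = 0…5: 1, -2, 4, -8, 16, -32.
c_5 = Σ_k C(5,k)·g_1(k)·h(5−k) = 1·1·(-32) + 5·4·16 + 10·12·(-8) + 10·24·4 + 5·24·(-2) = −32 + 320 − 960 + 960 − 240 = 48.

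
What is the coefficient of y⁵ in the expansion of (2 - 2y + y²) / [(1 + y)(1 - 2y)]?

25

The denominator gives the recurrence a_n = a_(n−1) + 2a_(n−2) for n ≥ 3; the numerator fixes a_0 = 2, a_1 = 0, a_2 = 5.
Iterating: 2, 0, 5, 5, 15, 25, so a_5 = 25.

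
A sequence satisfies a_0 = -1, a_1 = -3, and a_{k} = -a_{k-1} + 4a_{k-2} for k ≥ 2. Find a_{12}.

27559

The ordinary generating function has denominator 1 + q - 4q^2.
Iterating the recurrence: a_0,…,a_{12} = -1, -3, -1, -11, 7, -51, 79, -283, 599, -1731, 4127, -11051, 27559.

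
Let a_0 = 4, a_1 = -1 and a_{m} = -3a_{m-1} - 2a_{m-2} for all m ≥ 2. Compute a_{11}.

6137

The ordinary generating function has denominator 1 + 3t + 2t^2.
Iterating the recurrence: a_0,…,a_{11} = 4, -1, -5, 17, -41, 89, -185, 377, -761, 1529, -3065, 6137.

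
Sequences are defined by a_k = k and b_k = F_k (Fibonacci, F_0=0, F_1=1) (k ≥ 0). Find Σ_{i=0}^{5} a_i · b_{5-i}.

14

Write out a_i and b_{5-i} for i = 0,…,5 and sum the products.
Σ = 0·5 + 1·3 + 2·2 + 3·1 + 4·1 + 5·0 = 14.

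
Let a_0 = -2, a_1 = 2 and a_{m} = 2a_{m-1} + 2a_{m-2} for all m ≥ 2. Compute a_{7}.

176

The ordinary generating function has denominator 1 - 2q - 2q^2.
Iterating the recurrence: a_0,…,a_{7} = -2, 2, 0, 4, 8, 24, 64, 176.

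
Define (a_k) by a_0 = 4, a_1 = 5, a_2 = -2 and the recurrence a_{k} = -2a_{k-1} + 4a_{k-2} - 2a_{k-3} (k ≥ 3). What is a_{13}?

The ordinary generating function has denominator 1 + 2t - 4t^2 + 2t^3.
Iterating the recurrence: a_0,…,a_{13} = 4, 5, -2, 16, -50, 168, -568, 1908, -6424, 21616, -72744, 244800, -823808, 2772304.

2772304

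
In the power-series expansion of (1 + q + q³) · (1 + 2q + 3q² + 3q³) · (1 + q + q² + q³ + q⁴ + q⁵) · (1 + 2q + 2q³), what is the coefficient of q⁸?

112

(1 + q + q³) has coefficients 1,1,0,1 for degrees 0…3.
(1 + 2q + 3q² + 3q³) has coefficients 1,2,3,3,0,0,0,0,0 for degrees 0…8.
Multiplying by (1 + q + q² + q³ + q⁴ + q⁵) gives running coefficients 1,3,6,9,9,9,8,6,3 for degrees 0…8.
Finally multiplying by (1 + 2q + 2q³), the product of all factors after the first has coefficients 1,5,12,23,33,39,44,40,33 for degrees 0…8.
[q⁸] = 1·33 + 1·40 + 1·39 = 112.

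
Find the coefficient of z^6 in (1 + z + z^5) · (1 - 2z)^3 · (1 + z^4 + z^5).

-5

(1 + z + z^5) has coefficients 1,1,0,0,0,1 for degrees 0…5.
(1 - 2z)^3 has coefficients 1,-6,12,-8,0,0,0 for degrees 0…6.
Finally multiplying by (1 + z^4 + z^5), the product of all factors after the first has coefficients 1,-6,12,-8,1,-5,6 for degrees 0…6.
[z^6] = 1·6 + 1·(-5) + 1·(-6) = -5.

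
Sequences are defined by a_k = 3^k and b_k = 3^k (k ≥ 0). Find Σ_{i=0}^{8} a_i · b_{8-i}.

59049

This is [x^8] in the product of the two ordinary generating functions.
Σ = 1·6561 + 3·2187 + 9·729 + 27·243 + 81·81 + 243·27 + 729·9 + 2187·3 + 6561·1 = 59049.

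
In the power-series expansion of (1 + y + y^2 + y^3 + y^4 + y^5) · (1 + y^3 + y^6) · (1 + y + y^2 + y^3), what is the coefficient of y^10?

6

(1 + y + y^2 + y^3 + y^4 + y^5) has coefficients 1,1,1,1,1,1 for degrees 0…5.
(1 + y^3 + y^6) has coefficients 1,0,0,1,0,0,1,0,0,0,0 for degrees 0…10.
Finally multiplying by (1 + y + y^2 + y^3), the product of all factors after the first has coefficients 1,1,1,2,1,1,2,1,1,1,0 for degrees 0…10.
[y^10] = 1·0 + 1·1 + 1·1 + 1·1 + 1·2 + 1·1 = 6.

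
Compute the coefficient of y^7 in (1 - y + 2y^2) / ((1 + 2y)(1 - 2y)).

-64

The denominator gives the recurrence a_n = 4a_(n−2) for n ≥ 3; the numerator fixes a_0 = 1, a_1 = -1, a_2 = 6.
Iterating: 1, -1, 6, -4, 24, -16, 96, -64, so a_7 = -64.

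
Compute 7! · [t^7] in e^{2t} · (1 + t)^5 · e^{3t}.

3838000

The EGF product rule gives c_7 = Σ_{k_1+k_2+k_3=7} C(7; k_1,k_2,k_3) · ∏ g_i(k_i), where e^{2t} gives (2)^k; (1+t)^5 gives the falling factorial (5)_k; e^{3t} gives (3)^k.
g_1(k) for k = 0…7: 1, 2, 4, 8, 16, 32, 64, 128.
g_2(k) for k = 0…7: 1, 5, 20, 60, 120, 120, 0, 0.
g_3(k) for k = 0…7: 1, 3, 9, 27, 81, 243, 729, 2187.
First combine the last two factors: h(k) = Σ_j C(k,j)·g_2(j)·g_3(k−j) for k = 0…7: 1, 8, 59, 402, 2541, 14988, 83079, 435942.
c_7 = Σ_k C(7,k)·g_1(k)·h(7−k) = 1·1·435942 + 7·2·83079 + 21·4·14988 + 35·8·2541 + 35·16·402 + 21·32·59 + 7·64·8 + 1·128·1 = 435942 + 1163106 + 1258992 + 711480 + 225120 + 39648 + 3584 + 128 = 3838000.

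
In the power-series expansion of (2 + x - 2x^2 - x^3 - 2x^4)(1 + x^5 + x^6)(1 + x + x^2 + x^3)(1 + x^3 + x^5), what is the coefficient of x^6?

(2 + x - 2x^2 - x^3 - 2x^4) has coefficients 2,1,-2,-1,-2 for degrees 0…4.
(1 + x^5 + x^6) has coefficients 1,0,0,0,0,1,1 for degrees 0…6.
Multiplying by (1 + x + x^2 + x^3) gives running coefficients 1,1,1,1,0,1,2 for degrees 0…6.
Finally multiplying by (1 + x^3 + x^5), the product of all factors after the first has coefficients 1,1,1,2,1,3,4 for degrees 0…6.
[x^6] = 2·4 + 1·3 − 2·1 − 1·2 − 2·1 = 5.

5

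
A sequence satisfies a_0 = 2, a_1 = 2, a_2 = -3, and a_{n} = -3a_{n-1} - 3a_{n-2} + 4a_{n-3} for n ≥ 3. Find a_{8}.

729

The ordinary generating function has denominator 1 + 3t + 3t^2 - 4t^3.
Iterating the recurrence: a_0,…,a_{8} = 2, 2, -3, 11, -16, 3, 83, -322, 729.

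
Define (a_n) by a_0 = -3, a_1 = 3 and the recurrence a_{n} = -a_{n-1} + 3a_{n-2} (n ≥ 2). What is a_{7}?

The ordinary generating function has denominator 1 + z - 3z^2.
Iterating the recurrence: a_0,…,a_{7} = -3, 3, -12, 21, -57, 120, -291, 651.

651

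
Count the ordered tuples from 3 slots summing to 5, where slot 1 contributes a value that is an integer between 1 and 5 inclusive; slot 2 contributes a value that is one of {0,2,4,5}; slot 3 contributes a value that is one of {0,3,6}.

The generating function for the choices is (x + x^2 + x^3 + x^4 + x^5)·(1 + x^2 + x^4 + x^5)·(1 + x^3 + x^6); the count is [x^5].
(x + x^2 + x^3 + x^4 + x^5) has coefficients 0,1,1,1,1,1 for degrees 0…5.
(1 + x^2 + x^4 + x^5) has coefficients 1,0,1,0,1,1 for degrees 0…5.
Finally multiplying by (1 + x^3 + x^6), the product of all factors after the first has coefficients 1,0,1,1,1,2 for degrees 0…5.
[x^5] = 1·1 + 1·1 + 1·1 + 1·0 + 1·1 = 4.

4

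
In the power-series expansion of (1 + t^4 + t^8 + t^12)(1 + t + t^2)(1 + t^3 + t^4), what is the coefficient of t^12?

3

(1 + t^4 + t^8 + t^12) has coefficients 1,0,0,0,1,0,0,0,1,0,0,0,1 for degrees 0…12.
(1 + t + t^2) has coefficients 1,1,1,0,0,0,0,0,0,0,0,0,0 for degrees 0…12.
Finally multiplying by (1 + t^3 + t^4), the product of all factors after the first has coefficients 1,1,1,1,2,2,1,0,0,0,0,0,0 for degrees 0…12.
[t^12] = 1·0 + 1·0 + 1·2 + 1·1 = 3.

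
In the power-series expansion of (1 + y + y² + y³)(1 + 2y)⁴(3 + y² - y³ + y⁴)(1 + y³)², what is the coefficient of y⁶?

601

(1 + y + y² + y³) has coefficients 1,1,1,1 for degrees 0…3.
(1 + 2y)⁴ has coefficients 1,8,24,32,16,0,0 for degrees 0…6.
Multiplying by (3 + y² - y³ + y⁴) gives running coefficients 3,24,73,103,65,16,8 for degrees 0…6.
Finally multiplying by (1 + y³)², the product of all factors after the first has coefficients 3,24,73,109,113,162,217 for degrees 0…6.
[y⁶] = 1·217 + 1·162 + 1·113 + 1·109 = 601.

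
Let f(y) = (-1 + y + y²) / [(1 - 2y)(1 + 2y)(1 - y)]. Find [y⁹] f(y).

85

Partial fractions give a closed form: a_n = (-1/4)·2^n + (-5/12)·(-2)^n + (-1/3)·1^n.
At n = 9: a_9 = 85.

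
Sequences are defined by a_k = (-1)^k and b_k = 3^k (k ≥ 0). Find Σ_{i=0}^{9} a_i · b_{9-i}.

14762

This is [x^9] in the product of the two ordinary generating functions.
Σ = 1·19683 − 1·6561 + 1·2187 − 1·729 + 1·243 − 1·81 + 1·27 − 1·9 + 1·3 − 1·1 = 14762.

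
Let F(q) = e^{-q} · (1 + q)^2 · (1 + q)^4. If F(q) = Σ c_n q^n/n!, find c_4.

The EGF product rule gives c_4 = Σ_{k_1+k_2+k_3=4} C(4; k_1,k_2,k_3) · ∏ g_i(k_i), where e^{-q} gives (-1)^k; (1+q)^2 gives the falling factorial (2)_k; (1+q)^4 gives the falling factorial (4)_k.
g_1(k) for k = 0…4: 1, -1, 1, -1, 1.
g_2(k) for k = 0…4: 1, 2, 2, 0, 0.
g_3(k) for k = 0…4: 1, 4, 12, 24, 24.
First combine the last two factors: h(k) = Σ_j C(k,j)·g_2(j)·g_3(k−j) for k = 0…4: 1, 6, 30, 120, 360.
c_4 = Σ_k C(4,k)·g_1(k)·h(4−k) = 1·1·360 + 4·(-1)·120 + 6·1·30 + 4·(-1)·6 + 1·1·1 = 360 − 480 + 180 − 24 + 1 = 37.

37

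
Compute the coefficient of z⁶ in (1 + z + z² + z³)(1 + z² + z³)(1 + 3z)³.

(1 + z + z² + z³) has coefficients 1,1,1,1 for degrees 0…3.
(1 + z² + z³) has coefficients 1,0,1,1,0,0,0 for degrees 0…6.
Finally multiplying by (1 + 3z)³, the product of all factors after the first has coefficients 1,9,28,37,36,54,27 for degrees 0…6.
[z⁶] = 1·27 + 1·54 + 1·36 + 1·37 = 154.

154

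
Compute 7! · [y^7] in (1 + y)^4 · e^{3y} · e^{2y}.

The EGF product rule gives c_7 = Σ_{k_1+k_2+k_3=7} C(7; k_1,k_2,k_3) · ∏ g_i(k_i), where (1+y)^4 gives the falling factorial (4)_k; e^{3y} gives (3)^k; e^{2y} gives (2)^k.
g_1(k) for k = 0…7: 1, 4, 12, 24, 24, 0, 0, 0.
g_2(k) for k = 0…7: 1, 3, 9, 27, 81, 243, 729, 2187.
g_3(k) for k = 0…7: 1, 2, 4, 8, 16, 32, 64, 128.
First combine the last two factors: h(k) = Σ_j C(k,j)·g_2(j)·g_3(k−j) for k = 0…7: 1, 5, 25, 125, 625, 3125, 15625, 78125.
c_7 = Σ_k C(7,k)·g_1(k)·h(7−k) = 1·1·78125 + 7·4·15625 + 21·12·3125 + 35·24·625 + 35·24·125 = 78125 + 437500 + 787500 + 525000 + 105000 = 1933125.

1933125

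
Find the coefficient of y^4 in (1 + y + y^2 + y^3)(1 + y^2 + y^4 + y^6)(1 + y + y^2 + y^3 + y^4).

(1 + y + y^2 + y^3) has coefficients 1,1,1,1 for degrees 0…3.
(1 + y^2 + y^4 + y^6) has coefficients 1,0,1,0,1 for degrees 0…4.
Finally multiplying by (1 + y + y^2 + y^3 + y^4), the product of all factors after the first has coefficients 1,1,2,2,3 for degrees 0…4.
[y^4] = 1·3 + 1·2 + 1·2 + 1·1 = 8.

8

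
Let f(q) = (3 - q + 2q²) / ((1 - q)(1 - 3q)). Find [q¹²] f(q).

The denominator gives the recurrence a_n = 4a_(n−1) − 3a_(n−2) for n ≥ 3; the numerator fixes a_0 = 3, a_1 = 11, a_2 = 37.
Iterating: 3, 11, 37, 115, 349, 1051, 3157, 9475, 28429, 85291, 255877, 767635, 2302909, so a_12 = 2302909.

2302909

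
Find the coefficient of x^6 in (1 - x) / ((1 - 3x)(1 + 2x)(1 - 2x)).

Partial fractions give a closed form: a_n = (6/5)·3^n + (3/10)·(-2)^n + (-1/2)·2^n.
At n = 6: a_6 = 862.

862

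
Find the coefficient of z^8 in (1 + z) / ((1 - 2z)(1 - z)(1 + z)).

511

The denominator gives the recurrence a_n = 2a_(n−1) + a_(n−2) − 2a_(n−3) for n ≥ 3; the numerator fixes a_0 = 1, a_1 = 3, a_2 = 7.
Iterating: 1, 3, 7, 15, 31, 63, 127, 255, 511, so a_8 = 511.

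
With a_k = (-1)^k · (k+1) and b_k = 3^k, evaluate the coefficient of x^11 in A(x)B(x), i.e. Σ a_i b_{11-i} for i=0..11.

99642

This is [x^11] in the product of the two ordinary generating functions.
Σ = 1·177147 − 2·59049 + 3·19683 − 4·6561 + 5·2187 − 6·729 + 7·243 − 8·81 + 9·27 − 10·9 + 11·3 − 12·1 = 99642.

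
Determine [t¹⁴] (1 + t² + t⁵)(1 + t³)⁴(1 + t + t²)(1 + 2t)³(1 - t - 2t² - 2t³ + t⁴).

(1 + t² + t⁵) has coefficients 1,0,1,0,0,1 for degrees 0…5.
(1 + t³)⁴ has coefficients 1,0,0,4,0,0,6,0,0,4,0,0,1,0,0 for degrees 0…14.
Multiplying by (1 + t + t²) gives running coefficients 1,1,1,4,4,4,6,6,6,4,4,4,1,1,1 for degrees 0…14.
Multiplying by (1 + 2t)³ gives running coefficients 1,7,19,30,48,84,110,122,146,160,148,124,105,87,51 for degrees 0…14.
Finally multiplying by (1 - t - 2t² - 2t³ + t⁴), the product of all factors after the first has coefficients 1,6,10,-5,-33,-55,-111,-222,-316,-366,-438,-514,-489,-402,-346 for degrees 0…14.
[t¹⁴] = 1·(-346) + 1·(-489) + 1·(-366) = -1201.

-1201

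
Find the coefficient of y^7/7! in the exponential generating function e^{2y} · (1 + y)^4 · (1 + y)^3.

The EGF product rule gives c_7 = Σ_{k_1+k_2+k_3=7} C(7; k_1,k_2,k_3) · ∏ g_i(k_i), where e^{2y} gives (2)^k; (1+y)^4 gives the falling factorial (4)_k; (1+y)^3 gives the falling factorial (3)_k.
g_1(k) for k = 0…7: 1, 2, 4, 8, 16, 32, 64, 128.
g_2(k) for k = 0…7: 1, 4, 12, 24, 24, 0, 0, 0.
g_3(k) for k = 0…7: 1, 3, 6, 6, 0, 0, 0, 0.
First combine the last two factors: h(k) = Σ_j C(k,j)·g_2(j)·g_3(k−j) for k = 0…7: 1, 7, 42, 210, 840, 2520, 5040, 5040.
c_7 = Σ_k C(7,k)·g_1(k)·h(7−k) = 1·1·5040 + 7·2·5040 + 21·4·2520 + 35·8·840 + 35·16·210 + 21·32·42 + 7·64·7 + 1·128·1 = 5040 + 70560 + 211680 + 235200 + 117600 + 28224 + 3136 + 128 = 671568.

671568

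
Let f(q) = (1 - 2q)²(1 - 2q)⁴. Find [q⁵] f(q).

(1 - 2q)² has coefficients 1,-4,4 for degrees 0…2.
(1 - 2q)⁴ has coefficients 1,-8,24,-32,16,0 for degrees 0…5.
[q⁵] = 1·0 − 4·16 + 4·(-32) = -192.

-192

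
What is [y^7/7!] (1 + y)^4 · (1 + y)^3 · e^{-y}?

The EGF product rule gives c_7 = Σ_{k_1+k_2+k_3=7} C(7; k_1,k_2,k_3) · ∏ g_i(k_i), where (1+y)^4 gives the falling factorial (4)_k; (1+y)^3 gives the falling factorial (3)_k; e^{-y} gives (-1)^k.
g_1(k) for k = 0…7: 1, 4, 12, 24, 24, 0, 0, 0.
g_2(k) for k = 0…7: 1, 3, 6, 6, 0, 0, 0, 0.
g_3(k) for k = 0…7: 1, -1, 1, -1, 1, -1, 1, -1.
First combine the last two factors: h(k) = Σ_j C(k,j)·g_2(j)·g_3(k−j) for k = 0…7: 1, 2, 1, -4, 1, 14, -47, 104.
c_7 = Σ_k C(7,k)·g_1(k)·h(7−k) = 1·1·104 + 7·4·(-47) + 21·12·14 + 35·24·1 + 35·24·(-4) = 104 − 1316 + 3528 + 840 − 3360 = -204.

-204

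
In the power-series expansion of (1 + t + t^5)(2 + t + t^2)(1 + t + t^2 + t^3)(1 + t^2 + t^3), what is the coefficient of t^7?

15

(1 + t + t^5) has coefficients 1,1,0,0,0,1 for degrees 0…5.
(2 + t + t^2) has coefficients 2,1,1,0,0,0,0,0 for degrees 0…7.
Multiplying by (1 + t + t^2 + t^3) gives running coefficients 2,3,4,4,2,1,0,0 for degrees 0…7.
Finally multiplying by (1 + t^2 + t^3), the product of all factors after the first has coefficients 2,3,6,9,9,9,6,3 for degrees 0…7.
[t^7] = 1·3 + 1·6 + 1·6 = 15.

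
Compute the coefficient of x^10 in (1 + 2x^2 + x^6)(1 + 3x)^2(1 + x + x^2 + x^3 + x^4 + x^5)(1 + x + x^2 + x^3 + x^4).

192

(1 + 2x^2 + x^6) has coefficients 1,0,2,0,0,0,1 for degrees 0…6.
(1 + 3x)^2 has coefficients 1,6,9,0,0,0,0,0,0,0,0 for degrees 0…10.
Multiplying by (1 + x + x^2 + x^3 + x^4 + x^5) gives running coefficients 1,7,16,16,16,16,15,9,0,0,0 for degrees 0…10.
Finally multiplying by (1 + x + x^2 + x^3 + x^4), the product of all factors after the first has coefficients 1,8,24,40,56,71,79,72,56,40,24 for degrees 0…10.
[x^10] = 1·24 + 2·56 + 1·56 = 192.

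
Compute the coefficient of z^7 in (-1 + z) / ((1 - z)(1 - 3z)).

Partial fractions give a closed form: a_n = (-1)·3^n.
At n = 7: a_7 = -2187.

-2187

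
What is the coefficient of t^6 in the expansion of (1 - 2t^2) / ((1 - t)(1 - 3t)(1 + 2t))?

The denominator gives the recurrence a_n = 2a_(n−1) + 5a_(n−2) − 6a_(n−3) for n ≥ 3; the numerator fixes a_0 = 1, a_1 = 2, a_2 = 7.
Iterating: 1, 2, 7, 18, 59, 166, 519, so a_6 = 519.

519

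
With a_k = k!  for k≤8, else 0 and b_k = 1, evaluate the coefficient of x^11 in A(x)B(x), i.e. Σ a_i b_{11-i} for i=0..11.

46234

This is [x^11] in the product of the two ordinary generating functions.
Σ = 1·1 + 1·1 + 2·1 + 6·1 + 24·1 + 120·1 + 720·1 + 5040·1 + 40320·1 + 0·1 + 0·1 + 0·1 = 46234.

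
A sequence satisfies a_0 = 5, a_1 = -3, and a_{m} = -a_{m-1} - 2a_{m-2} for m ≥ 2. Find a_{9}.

21

The ordinary generating function has denominator 1 + q + 2q^2.
Iterating the recurrence: a_0,…,a_{9} = 5, -3, -7, 13, 1, -27, 25, 29, -79, 21.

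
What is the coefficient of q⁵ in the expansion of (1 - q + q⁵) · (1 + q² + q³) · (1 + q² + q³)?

2

(1 - q + q⁵) has coefficients 1,-1,0,0,0,1 for degrees 0…5.
(1 + q² + q³) has coefficients 1,0,1,1,0,0 for degrees 0…5.
Finally multiplying by (1 + q² + q³), the product of all factors after the first has coefficients 1,0,2,2,1,2 for degrees 0…5.
[q⁵] = 1·2 − 1·1 + 1·1 = 2.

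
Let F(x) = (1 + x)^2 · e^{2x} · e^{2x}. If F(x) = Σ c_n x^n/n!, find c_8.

557056

The EGF product rule gives c_8 = Σ_{k_1+k_2+k_3=8} C(8; k_1,k_2,k_3) · ∏ g_i(k_i), where (1+x)^2 gives the falling factorial (2)_k; e^{2x} gives (2)^k; e^{2x} gives (2)^k.
g_1(k) for k = 0…8: 1, 2, 2, 0, 0, 0, 0, 0, 0.
g_2(k) for k = 0…8: 1, 2, 4, 8, 16, 32, 64, 128, 256.
g_3(k) for k = 0…8: 1, 2, 4, 8, 16, 32, 64, 128, 256.
First combine the last two factors: h(k) = Σ_j C(k,j)·g_2(j)·g_3(k−j) for k = 0…8: 1, 4, 16, 64, 256, 1024, 4096, 16384, 65536.
c_8 = Σ_k C(8,k)·g_1(k)·h(8−k) = 1·1·65536 + 8·2·16384 + 28·2·4096 = 65536 + 262144 + 229376 = 557056.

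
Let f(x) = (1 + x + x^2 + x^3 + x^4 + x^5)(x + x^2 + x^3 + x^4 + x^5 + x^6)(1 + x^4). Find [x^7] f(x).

8

(1 + x + x^2 + x^3 + x^4 + x^5) has coefficients 1,1,1,1,1,1 for degrees 0…5.
(x + x^2 + x^3 + x^4 + x^5 + x^6) has coefficients 0,1,1,1,1,1,1,0 for degrees 0…7.
Finally multiplying by (1 + x^4), the product of all factors after the first has coefficients 0,1,1,1,1,2,2,1 for degrees 0…7.
[x^7] = 1·1 + 1·2 + 1·2 + 1·1 + 1·1 + 1·1 = 8.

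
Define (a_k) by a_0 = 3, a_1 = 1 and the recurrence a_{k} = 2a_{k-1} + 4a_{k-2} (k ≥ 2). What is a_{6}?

1216

The ordinary generating function has denominator 1 - 2t - 4t^2.
Iterating the recurrence: a_0,…,a_{6} = 3, 1, 14, 32, 120, 368, 1216.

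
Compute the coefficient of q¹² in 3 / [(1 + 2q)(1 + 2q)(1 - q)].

The denominator gives the recurrence a_n = −3a_(n−1) + 4a_(n−3) for n ≥ 3; the numerator fixes a_0 = 3, a_1 = -9, a_2 = 27.
Iterating: 3, -9, 27, -69, 171, -405, 939, -2133, 4779, -10581, 23211, -50517, 109227, so a_12 = 109227.

109227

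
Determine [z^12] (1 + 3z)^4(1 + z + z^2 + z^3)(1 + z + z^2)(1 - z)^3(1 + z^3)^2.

(1 + 3z)^4 has coefficients 1,12,54,108,81 for degrees 0…4.
(1 + z + z^2 + z^3) has coefficients 1,1,1,1,0,0,0,0,0,0,0,0,0 for degrees 0…12.
Multiplying by (1 + z + z^2) gives running coefficients 1,2,3,3,2,1,0,0,0,0,0,0,0 for degrees 0…12.
Multiplying by (1 - z)^3 gives running coefficients 1,-1,0,-1,0,1,0,1,-1,0,0,0,0 for degrees 0…12.
Finally multiplying by (1 + z^3)^2, the product of all factors after the first has coefficients 1,-1,0,1,-2,1,-1,0,1,-1,2,-1,0 for degrees 0…12.
[z^12] = 1·0 + 12·(-1) + 54·2 + 108·(-1) + 81·1 = 69.

69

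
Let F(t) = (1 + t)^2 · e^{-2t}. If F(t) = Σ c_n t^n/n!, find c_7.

-576

The EGF product rule gives c_7 = Σ_{k_1+k_2=7} C(7; k_1,k_2) · ∏ g_i(k_i), where (1+t)^2 gives the falling factorial (2)_k; e^{-2t} gives (-2)^k.
g_1(k) for k = 0…7: 1, 2, 2, 0, 0, 0, 0, 0.
g_2(k) for k = 0…7: 1, -2, 4, -8, 16, -32, 64, -128.
c_7 = Σ_k C(7,k)·g_1(k)·g_2(7−k) = 1·1·(-128) + 7·2·64 + 21·2·(-32) = −128 + 896 − 1344 = -576.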